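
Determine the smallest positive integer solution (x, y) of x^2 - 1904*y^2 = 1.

(x, y) = (28799, 660)

First expand sqrt(1904) as a continued fraction. With x_i = (sqrt(1904) + m_i)/d_i and (m_0, d_0) = (0, 1): a_0 = floor(sqrt(1904)) = 43, since 43^2 = 1849 <= 1904 < 1936 = 44^2.
Iterate m_{i+1} = d_i*a_i - m_i, d_{i+1} = (1904 - m_{i+1}^2)/d_i, a_{i+1} = floor((a_0 + m_{i+1})/d_{i+1}):
  m_1 = 1*43 - 0 = 43, d_1 = (1904 - 43^2)/1 = 55/1 = 55, a_1 = floor((43 + 43)/55) = 1.
  m_2 = 55*1 - 43 = 12, d_2 = (1904 - 12^2)/55 = 1760/55 = 32, a_2 = floor((43 + 12)/32) = 1.
  m_3 = 32*1 - 12 = 20, d_3 = (1904 - 20^2)/32 = 1504/32 = 47, a_3 = floor((43 + 20)/47) = 1.
  m_4 = 47*1 - 20 = 27, d_4 = (1904 - 27^2)/47 = 1175/47 = 25, a_4 = floor((43 + 27)/25) = 2.
  m_5 = 25*2 - 27 = 23, d_5 = (1904 - 23^2)/25 = 1375/25 = 55, a_5 = floor((43 + 23)/55) = 1.
  m_6 = 55*1 - 23 = 32, d_6 = (1904 - 32^2)/55 = 880/55 = 16, a_6 = floor((43 + 32)/16) = 4.
  m_7 = 16*4 - 32 = 32, d_7 = (1904 - 32^2)/16 = 880/16 = 55, a_7 = floor((43 + 32)/55) = 1.
  m_8 = 55*1 - 32 = 23, d_8 = (1904 - 23^2)/55 = 1375/55 = 25, a_8 = floor((43 + 23)/25) = 2.
  m_9 = 25*2 - 23 = 27, d_9 = (1904 - 27^2)/25 = 1175/25 = 47, a_9 = floor((43 + 27)/47) = 1.
  m_10 = 47*1 - 27 = 20, d_10 = (1904 - 20^2)/47 = 1504/47 = 32, a_10 = floor((43 + 20)/32) = 1.
  m_11 = 32*1 - 20 = 12, d_11 = (1904 - 12^2)/32 = 1760/32 = 55, a_11 = floor((43 + 12)/55) = 1.
  m_12 = 55*1 - 12 = 43, d_12 = (1904 - 43^2)/55 = 55/55 = 1, a_12 = floor((43 + 43)/1) = 86.
  m_13 = 1*86 - 43 = 43, d_13 = (1904 - 43^2)/1 = 55/1 = 55: (m_13, d_13) = (m_1, d_1) = (43, 55), so from here the quotients repeat a_1, ..., a_12; the period length is 12.
So sqrt(1904) = [43; (1, 1, 1, 2, 1, 4, 1, 2, 1, 1, 1, 86)] with period length k = 12.
k is even, so the fundamental solution of x^2 - 1904y^2 = 1 is (p_{k-1}, q_{k-1}) = (p_11, q_11); compute convergents through index 11.
Convergents (p_i = a_i*p_{i-1} + p_{i-2}, q_i = a_i*q_{i-1} + q_{i-2} with p_{-2}=0, p_{-1}=1, q_{-2}=1, q_{-1}=0):
  i=0: a_0=43, p_0 = 43*1 + 0 = 43, q_0 = 43*0 + 1 = 1.
  i=1: a_1=1, p_1 = 1*43 + 1 = 44, q_1 = 1*1 + 0 = 1.
  i=2: a_2=1, p_2 = 1*44 + 43 = 87, q_2 = 1*1 + 1 = 2.
  i=3: a_3=1, p_3 = 1*87 + 44 = 131, q_3 = 1*2 + 1 = 3.
  i=4: a_4=2, p_4 = 2*131 + 87 = 349, q_4 = 2*3 + 2 = 8.
  i=5: a_5=1, p_5 = 1*349 + 131 = 480, q_5 = 1*8 + 3 = 11.
  i=6: a_6=4, p_6 = 4*480 + 349 = 2269, q_6 = 4*11 + 8 = 52.
  i=7: a_7=1, p_7 = 1*2269 + 480 = 2749, q_7 = 1*52 + 11 = 63.
  i=8: a_8=2, p_8 = 2*2749 + 2269 = 7767, q_8 = 2*63 + 52 = 178.
  i=9: a_9=1, p_9 = 1*7767 + 2749 = 10516, q_9 = 1*178 + 63 = 241.
  i=10: a_10=1, p_10 = 1*10516 + 7767 = 18283, q_10 = 1*241 + 178 = 419.
  i=11: a_11=1, p_11 = 1*18283 + 10516 = 28799, q_11 = 1*419 + 241 = 660.
Check: 28799^2 - 1904*660^2 = 829382401 - 829382400 = 1, so (x, y) = (28799, 660) solves the equation, and by the theorem it is the least positive solution.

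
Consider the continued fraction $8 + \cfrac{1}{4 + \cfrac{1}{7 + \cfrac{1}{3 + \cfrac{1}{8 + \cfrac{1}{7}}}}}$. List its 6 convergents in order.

Using the convergent recurrence p_i = a_i*p_{i-1} + p_{i-2}, q_i = a_i*q_{i-1} + q_{i-2} with p_{-2}=0, p_{-1}=1, q_{-2}=1, q_{-1}=0:
  i=0: a_0=8, p_0 = 8*1 + 0 = 8, q_0 = 8*0 + 1 = 1.
  i=1: a_1=4, p_1 = 4*8 + 1 = 33, q_1 = 4*1 + 0 = 4.
  i=2: a_2=7, p_2 = 7*33 + 8 = 239, q_2 = 7*4 + 1 = 29.
  i=3: a_3=3, p_3 = 3*239 + 33 = 750, q_3 = 3*29 + 4 = 91.
  i=4: a_4=8, p_4 = 8*750 + 239 = 6239, q_4 = 8*91 + 29 = 757.
  i=5: a_5=7, p_5 = 7*6239 + 750 = 44423, q_5 = 7*757 + 91 = 5390.

8/1, 33/4, 239/29, 750/91, 6239/757, 44423/5390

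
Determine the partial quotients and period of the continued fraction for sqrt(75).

[8; (1, 1, 1, 16)]

Write x_i = (sqrt(75) + m_i)/d_i with (m_0, d_0) = (0, 1). a_0 = floor(sqrt(75)) = 8, since 8^2 = 64 <= 75 < 81 = 9^2.
Iterate m_{i+1} = d_i*a_i - m_i, d_{i+1} = (75 - m_{i+1}^2)/d_i, a_{i+1} = floor((a_0 + m_{i+1})/d_{i+1}):
  m_1 = 1*8 - 0 = 8, d_1 = (75 - 8^2)/1 = 11/1 = 11, a_1 = floor((8 + 8)/11) = 1.
  m_2 = 11*1 - 8 = 3, d_2 = (75 - 3^2)/11 = 66/11 = 6, a_2 = floor((8 + 3)/6) = 1.
  m_3 = 6*1 - 3 = 3, d_3 = (75 - 3^2)/6 = 66/6 = 11, a_3 = floor((8 + 3)/11) = 1.
  m_4 = 11*1 - 3 = 8, d_4 = (75 - 8^2)/11 = 11/11 = 1, a_4 = floor((8 + 8)/1) = 16.
  m_5 = 1*16 - 8 = 8, d_5 = (75 - 8^2)/1 = 11/1 = 11: (m_5, d_5) = (m_1, d_1) = (8, 11), so from here the quotients repeat a_1, ..., a_4; the period length is 4.
Hence the expansion of sqrt(75) is a_0 = 8 followed by the repeating block 1, 1, 1, 16 (period 4).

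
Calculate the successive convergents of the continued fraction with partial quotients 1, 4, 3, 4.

1/1, 5/4, 16/13, 69/56

Using the convergent recurrence p_i = a_i*p_{i-1} + p_{i-2}, q_i = a_i*q_{i-1} + q_{i-2} with p_{-2}=0, p_{-1}=1, q_{-2}=1, q_{-1}=0:
  i=0: a_0=1, p_0 = 1*1 + 0 = 1, q_0 = 1*0 + 1 = 1.
  i=1: a_1=4, p_1 = 4*1 + 1 = 5, q_1 = 4*1 + 0 = 4.
  i=2: a_2=3, p_2 = 3*5 + 1 = 16, q_2 = 3*4 + 1 = 13.
  i=3: a_3=4, p_3 = 4*16 + 5 = 69, q_3 = 4*13 + 4 = 56.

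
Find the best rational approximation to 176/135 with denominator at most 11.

13/10

Expand x = 176/135 as a continued fraction with the Euclidean algorithm:
  176 = 1*135 + 41, so a_0 = 1.
  135 = 3*41 + 12, so a_1 = 3.
  41 = 3*12 + 5, so a_2 = 3.
  12 = 2*5 + 2, so a_3 = 2.
  5 = 2*2 + 1, so a_4 = 2.
  2 = 2*1 + 0, so a_5 = 2.
so x = [1; 3, 3, 2, 2, 2].
Convergents (p_i = a_i*p_{i-1} + p_{i-2}, q_i = a_i*q_{i-1} + q_{i-2} with p_{-2}=0, p_{-1}=1, q_{-2}=1, q_{-1}=0), until the denominator exceeds 11:
  i=0: a_0=1, p_0 = 1*1 + 0 = 1, q_0 = 1*0 + 1 = 1.
  i=1: a_1=3, p_1 = 3*1 + 1 = 4, q_1 = 3*1 + 0 = 3.
  i=2: a_2=3, p_2 = 3*4 + 1 = 13, q_2 = 3*3 + 1 = 10.
  i=3: a_3=2, p_3 = 2*13 + 4 = 30, q_3 = 2*10 + 3 = 23.
q_3 = 23 > 11, so the last convergent with denominator <= 11 is p_2/q_2 = 13/10.
The closest fraction with denominator <= 11 is either p_2/q_2 or the intermediate fraction (k*p_2 + p_1)/(k*q_2 + q_1) with the largest k >= 1 whose denominator stays <= 11; these approach x as k grows, and every other convergent or intermediate fraction in range is farther away.
Largest k: floor((11 - q_1)/q_2) = floor((11 - 3)/10) = 0.
Since k = 0, no intermediate fraction beyond p_2/q_2 has denominator <= 11, so the convergent 13/10 is the closest (its error is |176*10 - 13*135|/(135*10) = 5/1350).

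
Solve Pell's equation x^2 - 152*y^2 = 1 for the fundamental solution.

First expand sqrt(152) as a continued fraction. With x_i = (sqrt(152) + m_i)/d_i and (m_0, d_0) = (0, 1): a_0 = floor(sqrt(152)) = 12, since 12^2 = 144 <= 152 < 169 = 13^2.
Iterate m_{i+1} = d_i*a_i - m_i, d_{i+1} = (152 - m_{i+1}^2)/d_i, a_{i+1} = floor((a_0 + m_{i+1})/d_{i+1}):
  m_1 = 1*12 - 0 = 12, d_1 = (152 - 12^2)/1 = 8/1 = 8, a_1 = floor((12 + 12)/8) = 3.
  m_2 = 8*3 - 12 = 12, d_2 = (152 - 12^2)/8 = 8/8 = 1, a_2 = floor((12 + 12)/1) = 24.
  m_3 = 1*24 - 12 = 12, d_3 = (152 - 12^2)/1 = 8/1 = 8: (m_3, d_3) = (m_1, d_1) = (12, 8), so from here the quotients repeat a_1, a_2; the period length is 2.
So sqrt(152) = [12; (3, 24)] with period length k = 2.
k is even, so the fundamental solution of x^2 - 152y^2 = 1 is (p_{k-1}, q_{k-1}) = (p_1, q_1); compute convergents through index 1.
Convergents (p_i = a_i*p_{i-1} + p_{i-2}, q_i = a_i*q_{i-1} + q_{i-2} with p_{-2}=0, p_{-1}=1, q_{-2}=1, q_{-1}=0):
  i=0: a_0=12, p_0 = 12*1 + 0 = 12, q_0 = 12*0 + 1 = 1.
  i=1: a_1=3, p_1 = 3*12 + 1 = 37, q_1 = 3*1 + 0 = 3.
Check: 37^2 - 152*3^2 = 1369 - 1368 = 1, so (x, y) = (37, 3) solves the equation, and by the theorem it is the least positive solution.

(x, y) = (37, 3)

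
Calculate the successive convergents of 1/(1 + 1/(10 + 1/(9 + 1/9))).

Using the convergent recurrence p_i = a_i*p_{i-1} + p_{i-2}, q_i = a_i*q_{i-1} + q_{i-2} with p_{-2}=0, p_{-1}=1, q_{-2}=1, q_{-1}=0:
  i=0: a_0=0, p_0 = 0*1 + 0 = 0, q_0 = 0*0 + 1 = 1.
  i=1: a_1=1, p_1 = 1*0 + 1 = 1, q_1 = 1*1 + 0 = 1.
  i=2: a_2=10, p_2 = 10*1 + 0 = 10, q_2 = 10*1 + 1 = 11.
  i=3: a_3=9, p_3 = 9*10 + 1 = 91, q_3 = 9*11 + 1 = 100.
  i=4: a_4=9, p_4 = 9*91 + 10 = 829, q_4 = 9*100 + 11 = 911.

0/1, 1/1, 10/11, 91/100, 829/911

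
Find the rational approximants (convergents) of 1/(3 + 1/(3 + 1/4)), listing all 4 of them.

0/1, 1/3, 3/10, 13/43

Using the convergent recurrence p_i = a_i*p_{i-1} + p_{i-2}, q_i = a_i*q_{i-1} + q_{i-2} with p_{-2}=0, p_{-1}=1, q_{-2}=1, q_{-1}=0:
  i=0: a_0=0, p_0 = 0*1 + 0 = 0, q_0 = 0*0 + 1 = 1.
  i=1: a_1=3, p_1 = 3*0 + 1 = 1, q_1 = 3*1 + 0 = 3.
  i=2: a_2=3, p_2 = 3*1 + 0 = 3, q_2 = 3*3 + 1 = 10.
  i=3: a_3=4, p_3 = 4*3 + 1 = 13, q_3 = 4*10 + 3 = 43.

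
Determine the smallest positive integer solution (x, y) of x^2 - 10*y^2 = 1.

(x, y) = (19, 6)

First expand sqrt(10) as a continued fraction. With x_i = (sqrt(10) + m_i)/d_i and (m_0, d_0) = (0, 1): a_0 = floor(sqrt(10)) = 3, since 3^2 = 9 <= 10 < 16 = 4^2.
Iterate m_{i+1} = d_i*a_i - m_i, d_{i+1} = (10 - m_{i+1}^2)/d_i, a_{i+1} = floor((a_0 + m_{i+1})/d_{i+1}):
  m_1 = 1*3 - 0 = 3, d_1 = (10 - 3^2)/1 = 1/1 = 1, a_1 = floor((3 + 3)/1) = 6.
  m_2 = 1*6 - 3 = 3, d_2 = (10 - 3^2)/1 = 1/1 = 1: (m_2, d_2) = (m_1, d_1) = (3, 1), so from here the quotient a_1 repeats; the period length is 1.
So sqrt(10) = [3; (6)] with period length k = 1.
k is odd, so (p_{k-1}, q_{k-1}) only solves x^2 - 10y^2 = -1 and the fundamental solution of x^2 - 10y^2 = 1 is (p_{2k-1}, q_{2k-1}) = (p_1, q_1); compute convergents through index 1, running through the period twice.
Convergents (p_i = a_i*p_{i-1} + p_{i-2}, q_i = a_i*q_{i-1} + q_{i-2} with p_{-2}=0, p_{-1}=1, q_{-2}=1, q_{-1}=0):
  i=0: a_0=3, p_0 = 3*1 + 0 = 3, q_0 = 3*0 + 1 = 1.
  i=1: a_1=6, p_1 = 6*3 + 1 = 19, q_1 = 6*1 + 0 = 6.
Indeed p_0^2 - 10*q_0^2 = 9 - 10 = -1, not +1.
Check: 19^2 - 10*6^2 = 361 - 360 = 1, so (x, y) = (19, 6) solves the equation, and by the theorem it is the least positive solution.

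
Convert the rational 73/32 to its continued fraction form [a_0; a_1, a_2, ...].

[2; 3, 1, 1, 4]

Run the Euclidean algorithm on 73 and 32; the successive quotients are the partial quotients a_0, a_1, ... (each step inverts the fractional part left over by the previous one):
  73 = 2*32 + 9, so a_0 = 2.
  32 = 3*9 + 5, so a_1 = 3.
  9 = 1*5 + 4, so a_2 = 1.
  5 = 1*4 + 1, so a_3 = 1.
  4 = 4*1 + 0, so a_4 = 4.
The remainder reaches 0 after 5 divisions, so the expansion has 5 partial quotients, read off in order.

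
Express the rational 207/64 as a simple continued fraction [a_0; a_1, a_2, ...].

[3; 4, 3, 1, 3]

Run the Euclidean algorithm on 207 and 64; the successive quotients are the partial quotients a_0, a_1, ... (each step inverts the fractional part left over by the previous one):
  207 = 3*64 + 15, so a_0 = 3.
  64 = 4*15 + 4, so a_1 = 4.
  15 = 3*4 + 3, so a_2 = 3.
  4 = 1*3 + 1, so a_3 = 1.
  3 = 3*1 + 0, so a_4 = 3.
The remainder reaches 0 after 5 divisions, so the expansion has 5 partial quotients, read off in order.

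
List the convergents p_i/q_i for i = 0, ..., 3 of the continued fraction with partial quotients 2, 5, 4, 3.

Using the convergent recurrence p_i = a_i*p_{i-1} + p_{i-2}, q_i = a_i*q_{i-1} + q_{i-2} with p_{-2}=0, p_{-1}=1, q_{-2}=1, q_{-1}=0:
  i=0: a_0=2, p_0 = 2*1 + 0 = 2, q_0 = 2*0 + 1 = 1.
  i=1: a_1=5, p_1 = 5*2 + 1 = 11, q_1 = 5*1 + 0 = 5.
  i=2: a_2=4, p_2 = 4*11 + 2 = 46, q_2 = 4*5 + 1 = 21.
  i=3: a_3=3, p_3 = 3*46 + 11 = 149, q_3 = 3*21 + 5 = 68.

2/1, 11/5, 46/21, 149/68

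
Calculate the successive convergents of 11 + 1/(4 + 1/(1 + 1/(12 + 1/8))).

Using the convergent recurrence p_i = a_i*p_{i-1} + p_{i-2}, q_i = a_i*q_{i-1} + q_{i-2} with p_{-2}=0, p_{-1}=1, q_{-2}=1, q_{-1}=0:
  i=0: a_0=11, p_0 = 11*1 + 0 = 11, q_0 = 11*0 + 1 = 1.
  i=1: a_1=4, p_1 = 4*11 + 1 = 45, q_1 = 4*1 + 0 = 4.
  i=2: a_2=1, p_2 = 1*45 + 11 = 56, q_2 = 1*4 + 1 = 5.
  i=3: a_3=12, p_3 = 12*56 + 45 = 717, q_3 = 12*5 + 4 = 64.
  i=4: a_4=8, p_4 = 8*717 + 56 = 5792, q_4 = 8*64 + 5 = 517.

11/1, 45/4, 56/5, 717/64, 5792/517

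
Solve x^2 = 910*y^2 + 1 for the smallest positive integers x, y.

(x, y) = (181, 6)

First expand sqrt(910) as a continued fraction. With x_i = (sqrt(910) + m_i)/d_i and (m_0, d_0) = (0, 1): a_0 = floor(sqrt(910)) = 30, since 30^2 = 900 <= 910 < 961 = 31^2.
Iterate m_{i+1} = d_i*a_i - m_i, d_{i+1} = (910 - m_{i+1}^2)/d_i, a_{i+1} = floor((a_0 + m_{i+1})/d_{i+1}):
  m_1 = 1*30 - 0 = 30, d_1 = (910 - 30^2)/1 = 10/1 = 10, a_1 = floor((30 + 30)/10) = 6.
  m_2 = 10*6 - 30 = 30, d_2 = (910 - 30^2)/10 = 10/10 = 1, a_2 = floor((30 + 30)/1) = 60.
  m_3 = 1*60 - 30 = 30, d_3 = (910 - 30^2)/1 = 10/1 = 10: (m_3, d_3) = (m_1, d_1) = (30, 10), so from here the quotients repeat a_1, a_2; the period length is 2.
So sqrt(910) = [30; (6, 60)] with period length k = 2.
k is even, so the fundamental solution of x^2 - 910y^2 = 1 is (p_{k-1}, q_{k-1}) = (p_1, q_1); compute convergents through index 1.
Convergents (p_i = a_i*p_{i-1} + p_{i-2}, q_i = a_i*q_{i-1} + q_{i-2} with p_{-2}=0, p_{-1}=1, q_{-2}=1, q_{-1}=0):
  i=0: a_0=30, p_0 = 30*1 + 0 = 30, q_0 = 30*0 + 1 = 1.
  i=1: a_1=6, p_1 = 6*30 + 1 = 181, q_1 = 6*1 + 0 = 6.
Check: 181^2 - 910*6^2 = 32761 - 32760 = 1, so (x, y) = (181, 6) solves the equation, and by the theorem it is the least positive solution.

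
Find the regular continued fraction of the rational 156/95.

Run the Euclidean algorithm on 156 and 95; the successive quotients are the partial quotients a_0, a_1, ... (each step inverts the fractional part left over by the previous one):
  156 = 1*95 + 61, so a_0 = 1.
  95 = 1*61 + 34, so a_1 = 1.
  61 = 1*34 + 27, so a_2 = 1.
  34 = 1*27 + 7, so a_3 = 1.
  27 = 3*7 + 6, so a_4 = 3.
  7 = 1*6 + 1, so a_5 = 1.
  6 = 6*1 + 0, so a_6 = 6.
The remainder reaches 0 after 7 divisions, so the expansion has 7 partial quotients, read off in order.

[1; 1, 1, 1, 3, 1, 6]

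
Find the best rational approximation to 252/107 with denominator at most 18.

Expand x = 252/107 as a continued fraction with the Euclidean algorithm:
  252 = 2*107 + 38, so a_0 = 2.
  107 = 2*38 + 31, so a_1 = 2.
  38 = 1*31 + 7, so a_2 = 1.
  31 = 4*7 + 3, so a_3 = 4.
  7 = 2*3 + 1, so a_4 = 2.
  3 = 3*1 + 0, so a_5 = 3.
so x = [2; 2, 1, 4, 2, 3].
Convergents (p_i = a_i*p_{i-1} + p_{i-2}, q_i = a_i*q_{i-1} + q_{i-2} with p_{-2}=0, p_{-1}=1, q_{-2}=1, q_{-1}=0), until the denominator exceeds 18:
  i=0: a_0=2, p_0 = 2*1 + 0 = 2, q_0 = 2*0 + 1 = 1.
  i=1: a_1=2, p_1 = 2*2 + 1 = 5, q_1 = 2*1 + 0 = 2.
  i=2: a_2=1, p_2 = 1*5 + 2 = 7, q_2 = 1*2 + 1 = 3.
  i=3: a_3=4, p_3 = 4*7 + 5 = 33, q_3 = 4*3 + 2 = 14.
  i=4: a_4=2, p_4 = 2*33 + 7 = 73, q_4 = 2*14 + 3 = 31.
q_4 = 31 > 18, so the last convergent with denominator <= 18 is p_3/q_3 = 33/14.
The closest fraction with denominator <= 18 is either p_3/q_3 or the intermediate fraction (k*p_3 + p_2)/(k*q_3 + q_2) with the largest k >= 1 whose denominator stays <= 18; these approach x as k grows, and every other convergent or intermediate fraction in range is farther away.
Largest k: floor((18 - q_2)/q_3) = floor((18 - 3)/14) = 1.
That gives (1*33 + 7)/(1*14 + 3) = 40/17.
Compare the errors: |x - 33/14| = |252*14 - 33*107|/(107*14) = 3/1498, and |x - 40/17| = |252*17 - 40*107|/(107*17) = 4/1819.
Cross-multiplying, 3*1819 = 5457 < 5992 = 4*1498, so 3/1498 is smaller: the convergent 33/14 is closer to x than 40/17.

33/14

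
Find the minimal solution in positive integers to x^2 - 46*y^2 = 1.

First expand sqrt(46) as a continued fraction. With x_i = (sqrt(46) + m_i)/d_i and (m_0, d_0) = (0, 1): a_0 = floor(sqrt(46)) = 6, since 6^2 = 36 <= 46 < 49 = 7^2.
Iterate m_{i+1} = d_i*a_i - m_i, d_{i+1} = (46 - m_{i+1}^2)/d_i, a_{i+1} = floor((a_0 + m_{i+1})/d_{i+1}):
  m_1 = 1*6 - 0 = 6, d_1 = (46 - 6^2)/1 = 10/1 = 10, a_1 = floor((6 + 6)/10) = 1.
  m_2 = 10*1 - 6 = 4, d_2 = (46 - 4^2)/10 = 30/10 = 3, a_2 = floor((6 + 4)/3) = 3.
  m_3 = 3*3 - 4 = 5, d_3 = (46 - 5^2)/3 = 21/3 = 7, a_3 = floor((6 + 5)/7) = 1.
  m_4 = 7*1 - 5 = 2, d_4 = (46 - 2^2)/7 = 42/7 = 6, a_4 = floor((6 + 2)/6) = 1.
  m_5 = 6*1 - 2 = 4, d_5 = (46 - 4^2)/6 = 30/6 = 5, a_5 = floor((6 + 4)/5) = 2.
  m_6 = 5*2 - 4 = 6, d_6 = (46 - 6^2)/5 = 10/5 = 2, a_6 = floor((6 + 6)/2) = 6.
  m_7 = 2*6 - 6 = 6, d_7 = (46 - 6^2)/2 = 10/2 = 5, a_7 = floor((6 + 6)/5) = 2.
  m_8 = 5*2 - 6 = 4, d_8 = (46 - 4^2)/5 = 30/5 = 6, a_8 = floor((6 + 4)/6) = 1.
  m_9 = 6*1 - 4 = 2, d_9 = (46 - 2^2)/6 = 42/6 = 7, a_9 = floor((6 + 2)/7) = 1.
  m_10 = 7*1 - 2 = 5, d_10 = (46 - 5^2)/7 = 21/7 = 3, a_10 = floor((6 + 5)/3) = 3.
  m_11 = 3*3 - 5 = 4, d_11 = (46 - 4^2)/3 = 30/3 = 10, a_11 = floor((6 + 4)/10) = 1.
  m_12 = 10*1 - 4 = 6, d_12 = (46 - 6^2)/10 = 10/10 = 1, a_12 = floor((6 + 6)/1) = 12.
  m_13 = 1*12 - 6 = 6, d_13 = (46 - 6^2)/1 = 10/1 = 10: (m_13, d_13) = (m_1, d_1) = (6, 10), so from here the quotients repeat a_1, ..., a_12; the period length is 12.
So sqrt(46) = [6; (1, 3, 1, 1, 2, 6, 2, 1, 1, 3, 1, 12)] with period length k = 12.
k is even, so the fundamental solution of x^2 - 46y^2 = 1 is (p_{k-1}, q_{k-1}) = (p_11, q_11); compute convergents through index 11.
Convergents (p_i = a_i*p_{i-1} + p_{i-2}, q_i = a_i*q_{i-1} + q_{i-2} with p_{-2}=0, p_{-1}=1, q_{-2}=1, q_{-1}=0):
  i=0: a_0=6, p_0 = 6*1 + 0 = 6, q_0 = 6*0 + 1 = 1.
  i=1: a_1=1, p_1 = 1*6 + 1 = 7, q_1 = 1*1 + 0 = 1.
  i=2: a_2=3, p_2 = 3*7 + 6 = 27, q_2 = 3*1 + 1 = 4.
  i=3: a_3=1, p_3 = 1*27 + 7 = 34, q_3 = 1*4 + 1 = 5.
  i=4: a_4=1, p_4 = 1*34 + 27 = 61, q_4 = 1*5 + 4 = 9.
  i=5: a_5=2, p_5 = 2*61 + 34 = 156, q_5 = 2*9 + 5 = 23.
  i=6: a_6=6, p_6 = 6*156 + 61 = 997, q_6 = 6*23 + 9 = 147.
  i=7: a_7=2, p_7 = 2*997 + 156 = 2150, q_7 = 2*147 + 23 = 317.
  i=8: a_8=1, p_8 = 1*2150 + 997 = 3147, q_8 = 1*317 + 147 = 464.
  i=9: a_9=1, p_9 = 1*3147 + 2150 = 5297, q_9 = 1*464 + 317 = 781.
  i=10: a_10=3, p_10 = 3*5297 + 3147 = 19038, q_10 = 3*781 + 464 = 2807.
  i=11: a_11=1, p_11 = 1*19038 + 5297 = 24335, q_11 = 1*2807 + 781 = 3588.
Check: 24335^2 - 46*3588^2 = 592192225 - 592192224 = 1, so (x, y) = (24335, 3588) solves the equation, and by the theorem it is the least positive solution.

(x, y) = (24335, 3588)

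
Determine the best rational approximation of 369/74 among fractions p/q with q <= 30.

5/1

Expand x = 369/74 as a continued fraction with the Euclidean algorithm:
  369 = 4*74 + 73, so a_0 = 4.
  74 = 1*73 + 1, so a_1 = 1.
  73 = 73*1 + 0, so a_2 = 73.
so x = [4; 1, 73].
Convergents (p_i = a_i*p_{i-1} + p_{i-2}, q_i = a_i*q_{i-1} + q_{i-2} with p_{-2}=0, p_{-1}=1, q_{-2}=1, q_{-1}=0), until the denominator exceeds 30:
  i=0: a_0=4, p_0 = 4*1 + 0 = 4, q_0 = 4*0 + 1 = 1.
  i=1: a_1=1, p_1 = 1*4 + 1 = 5, q_1 = 1*1 + 0 = 1.
  i=2: a_2=73, p_2 = 73*5 + 4 = 369, q_2 = 73*1 + 1 = 74.
q_2 = 74 > 30, so the last convergent with denominator <= 30 is p_1/q_1 = 5/1.
The closest fraction with denominator <= 30 is either p_1/q_1 or the intermediate fraction (k*p_1 + p_0)/(k*q_1 + q_0) with the largest k >= 1 whose denominator stays <= 30; these approach x as k grows, and every other convergent or intermediate fraction in range is farther away.
Largest k: floor((30 - q_0)/q_1) = floor((30 - 1)/1) = 29.
That gives (29*5 + 4)/(29*1 + 1) = 149/30.
Compare the errors: |x - 5/1| = |369*1 - 5*74|/(74*1) = 1/74, and |x - 149/30| = |369*30 - 149*74|/(74*30) = 44/2220.
Cross-multiplying, 1*2220 = 2220 < 3256 = 44*74, so 1/74 is smaller: the convergent 5/1 is closer to x than 149/30.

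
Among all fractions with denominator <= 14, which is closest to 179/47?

19/5

Expand x = 179/47 as a continued fraction with the Euclidean algorithm:
  179 = 3*47 + 38, so a_0 = 3.
  47 = 1*38 + 9, so a_1 = 1.
  38 = 4*9 + 2, so a_2 = 4.
  9 = 4*2 + 1, so a_3 = 4.
  2 = 2*1 + 0, so a_4 = 2.
so x = [3; 1, 4, 4, 2].
Convergents (p_i = a_i*p_{i-1} + p_{i-2}, q_i = a_i*q_{i-1} + q_{i-2} with p_{-2}=0, p_{-1}=1, q_{-2}=1, q_{-1}=0), until the denominator exceeds 14:
  i=0: a_0=3, p_0 = 3*1 + 0 = 3, q_0 = 3*0 + 1 = 1.
  i=1: a_1=1, p_1 = 1*3 + 1 = 4, q_1 = 1*1 + 0 = 1.
  i=2: a_2=4, p_2 = 4*4 + 3 = 19, q_2 = 4*1 + 1 = 5.
  i=3: a_3=4, p_3 = 4*19 + 4 = 80, q_3 = 4*5 + 1 = 21.
q_3 = 21 > 14, so the last convergent with denominator <= 14 is p_2/q_2 = 19/5.
The closest fraction with denominator <= 14 is either p_2/q_2 or the intermediate fraction (k*p_2 + p_1)/(k*q_2 + q_1) with the largest k >= 1 whose denominator stays <= 14; these approach x as k grows, and every other convergent or intermediate fraction in range is farther away.
Largest k: floor((14 - q_1)/q_2) = floor((14 - 1)/5) = 2.
That gives (2*19 + 4)/(2*5 + 1) = 42/11.
Compare the errors: |x - 19/5| = |179*5 - 19*47|/(47*5) = 2/235, and |x - 42/11| = |179*11 - 42*47|/(47*11) = 5/517.
Cross-multiplying, 2*517 = 1034 < 1175 = 5*235, so 2/235 is smaller: the convergent 19/5 is closer to x than 42/11.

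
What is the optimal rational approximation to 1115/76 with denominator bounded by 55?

807/55

Expand x = 1115/76 as a continued fraction with the Euclidean algorithm:
  1115 = 14*76 + 51, so a_0 = 14.
  76 = 1*51 + 25, so a_1 = 1.
  51 = 2*25 + 1, so a_2 = 2.
  25 = 25*1 + 0, so a_3 = 25.
so x = [14; 1, 2, 25].
Convergents (p_i = a_i*p_{i-1} + p_{i-2}, q_i = a_i*q_{i-1} + q_{i-2} with p_{-2}=0, p_{-1}=1, q_{-2}=1, q_{-1}=0), until the denominator exceeds 55:
  i=0: a_0=14, p_0 = 14*1 + 0 = 14, q_0 = 14*0 + 1 = 1.
  i=1: a_1=1, p_1 = 1*14 + 1 = 15, q_1 = 1*1 + 0 = 1.
  i=2: a_2=2, p_2 = 2*15 + 14 = 44, q_2 = 2*1 + 1 = 3.
  i=3: a_3=25, p_3 = 25*44 + 15 = 1115, q_3 = 25*3 + 1 = 76.
q_3 = 76 > 55, so the last convergent with denominator <= 55 is p_2/q_2 = 44/3.
The closest fraction with denominator <= 55 is either p_2/q_2 or the intermediate fraction (k*p_2 + p_1)/(k*q_2 + q_1) with the largest k >= 1 whose denominator stays <= 55; these approach x as k grows, and every other convergent or intermediate fraction in range is farther away.
Largest k: floor((55 - q_1)/q_2) = floor((55 - 1)/3) = 18.
That gives (18*44 + 15)/(18*3 + 1) = 807/55.
Compare the errors: |x - 44/3| = |1115*3 - 44*76|/(76*3) = 1/228, and |x - 807/55| = |1115*55 - 807*76|/(76*55) = 7/4180.
Cross-multiplying, 7*228 = 1596 < 4180 = 1*4180, so 7/4180 is smaller: the intermediate fraction 807/55 is closer to x than 44/3.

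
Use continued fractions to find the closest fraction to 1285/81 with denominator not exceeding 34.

Expand x = 1285/81 as a continued fraction with the Euclidean algorithm:
  1285 = 15*81 + 70, so a_0 = 15.
  81 = 1*70 + 11, so a_1 = 1.
  70 = 6*11 + 4, so a_2 = 6.
  11 = 2*4 + 3, so a_3 = 2.
  4 = 1*3 + 1, so a_4 = 1.
  3 = 3*1 + 0, so a_5 = 3.
so x = [15; 1, 6, 2, 1, 3].
Convergents (p_i = a_i*p_{i-1} + p_{i-2}, q_i = a_i*q_{i-1} + q_{i-2} with p_{-2}=0, p_{-1}=1, q_{-2}=1, q_{-1}=0), until the denominator exceeds 34:
  i=0: a_0=15, p_0 = 15*1 + 0 = 15, q_0 = 15*0 + 1 = 1.
  i=1: a_1=1, p_1 = 1*15 + 1 = 16, q_1 = 1*1 + 0 = 1.
  i=2: a_2=6, p_2 = 6*16 + 15 = 111, q_2 = 6*1 + 1 = 7.
  i=3: a_3=2, p_3 = 2*111 + 16 = 238, q_3 = 2*7 + 1 = 15.
  i=4: a_4=1, p_4 = 1*238 + 111 = 349, q_4 = 1*15 + 7 = 22.
  i=5: a_5=3, p_5 = 3*349 + 238 = 1285, q_5 = 3*22 + 15 = 81.
q_5 = 81 > 34, so the last convergent with denominator <= 34 is p_4/q_4 = 349/22.
The closest fraction with denominator <= 34 is either p_4/q_4 or the intermediate fraction (k*p_4 + p_3)/(k*q_4 + q_3) with the largest k >= 1 whose denominator stays <= 34; these approach x as k grows, and every other convergent or intermediate fraction in range is farther away.
Largest k: floor((34 - q_3)/q_4) = floor((34 - 15)/22) = 0.
Since k = 0, no intermediate fraction beyond p_4/q_4 has denominator <= 34, so the convergent 349/22 is the closest (its error is |1285*22 - 349*81|/(81*22) = 1/1782).

349/22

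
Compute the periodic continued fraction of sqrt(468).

Write x_i = (sqrt(468) + m_i)/d_i with (m_0, d_0) = (0, 1). a_0 = floor(sqrt(468)) = 21, since 21^2 = 441 <= 468 < 484 = 22^2.
Iterate m_{i+1} = d_i*a_i - m_i, d_{i+1} = (468 - m_{i+1}^2)/d_i, a_{i+1} = floor((a_0 + m_{i+1})/d_{i+1}):
  m_1 = 1*21 - 0 = 21, d_1 = (468 - 21^2)/1 = 27/1 = 27, a_1 = floor((21 + 21)/27) = 1.
  m_2 = 27*1 - 21 = 6, d_2 = (468 - 6^2)/27 = 432/27 = 16, a_2 = floor((21 + 6)/16) = 1.
  m_3 = 16*1 - 6 = 10, d_3 = (468 - 10^2)/16 = 368/16 = 23, a_3 = floor((21 + 10)/23) = 1.
  m_4 = 23*1 - 10 = 13, d_4 = (468 - 13^2)/23 = 299/23 = 13, a_4 = floor((21 + 13)/13) = 2.
  m_5 = 13*2 - 13 = 13, d_5 = (468 - 13^2)/13 = 299/13 = 23, a_5 = floor((21 + 13)/23) = 1.
  m_6 = 23*1 - 13 = 10, d_6 = (468 - 10^2)/23 = 368/23 = 16, a_6 = floor((21 + 10)/16) = 1.
  m_7 = 16*1 - 10 = 6, d_7 = (468 - 6^2)/16 = 432/16 = 27, a_7 = floor((21 + 6)/27) = 1.
  m_8 = 27*1 - 6 = 21, d_8 = (468 - 21^2)/27 = 27/27 = 1, a_8 = floor((21 + 21)/1) = 42.
  m_9 = 1*42 - 21 = 21, d_9 = (468 - 21^2)/1 = 27/1 = 27: (m_9, d_9) = (m_1, d_1) = (21, 27), so from here the quotients repeat a_1, ..., a_8; the period length is 8.
Hence the expansion of sqrt(468) is a_0 = 21 followed by the repeating block 1, 1, 1, 2, 1, 1, 1, 42 (period 8).

[21; (1, 1, 1, 2, 1, 1, 1, 42)]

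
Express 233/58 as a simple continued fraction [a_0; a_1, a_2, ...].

Run the Euclidean algorithm on 233 and 58; the successive quotients are the partial quotients a_0, a_1, ... (each step inverts the fractional part left over by the previous one):
  233 = 4*58 + 1, so a_0 = 4.
  58 = 58*1 + 0, so a_1 = 58.
The remainder reaches 0 after 2 divisions, so the expansion has 2 partial quotients, read off in order.

[4; 58]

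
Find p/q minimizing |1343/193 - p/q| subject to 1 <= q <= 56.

Expand x = 1343/193 as a continued fraction with the Euclidean algorithm:
  1343 = 6*193 + 185, so a_0 = 6.
  193 = 1*185 + 8, so a_1 = 1.
  185 = 23*8 + 1, so a_2 = 23.
  8 = 8*1 + 0, so a_3 = 8.
so x = [6; 1, 23, 8].
Convergents (p_i = a_i*p_{i-1} + p_{i-2}, q_i = a_i*q_{i-1} + q_{i-2} with p_{-2}=0, p_{-1}=1, q_{-2}=1, q_{-1}=0), until the denominator exceeds 56:
  i=0: a_0=6, p_0 = 6*1 + 0 = 6, q_0 = 6*0 + 1 = 1.
  i=1: a_1=1, p_1 = 1*6 + 1 = 7, q_1 = 1*1 + 0 = 1.
  i=2: a_2=23, p_2 = 23*7 + 6 = 167, q_2 = 23*1 + 1 = 24.
  i=3: a_3=8, p_3 = 8*167 + 7 = 1343, q_3 = 8*24 + 1 = 193.
q_3 = 193 > 56, so the last convergent with denominator <= 56 is p_2/q_2 = 167/24.
The closest fraction with denominator <= 56 is either p_2/q_2 or the intermediate fraction (k*p_2 + p_1)/(k*q_2 + q_1) with the largest k >= 1 whose denominator stays <= 56; these approach x as k grows, and every other convergent or intermediate fraction in range is farther away.
Largest k: floor((56 - q_1)/q_2) = floor((56 - 1)/24) = 2.
That gives (2*167 + 7)/(2*24 + 1) = 341/49.
Compare the errors: |x - 167/24| = |1343*24 - 167*193|/(193*24) = 1/4632, and |x - 341/49| = |1343*49 - 341*193|/(193*49) = 6/9457.
Cross-multiplying, 1*9457 = 9457 < 27792 = 6*4632, so 1/4632 is smaller: the convergent 167/24 is closer to x than 341/49.

167/24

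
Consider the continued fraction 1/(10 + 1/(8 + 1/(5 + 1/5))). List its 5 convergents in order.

0/1, 1/10, 8/81, 41/415, 213/2156

Using the convergent recurrence p_i = a_i*p_{i-1} + p_{i-2}, q_i = a_i*q_{i-1} + q_{i-2} with p_{-2}=0, p_{-1}=1, q_{-2}=1, q_{-1}=0:
  i=0: a_0=0, p_0 = 0*1 + 0 = 0, q_0 = 0*0 + 1 = 1.
  i=1: a_1=10, p_1 = 10*0 + 1 = 1, q_1 = 10*1 + 0 = 10.
  i=2: a_2=8, p_2 = 8*1 + 0 = 8, q_2 = 8*10 + 1 = 81.
  i=3: a_3=5, p_3 = 5*8 + 1 = 41, q_3 = 5*81 + 10 = 415.
  i=4: a_4=5, p_4 = 5*41 + 8 = 213, q_4 = 5*415 + 81 = 2156.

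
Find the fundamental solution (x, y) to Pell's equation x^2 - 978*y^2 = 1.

First expand sqrt(978) as a continued fraction. With x_i = (sqrt(978) + m_i)/d_i and (m_0, d_0) = (0, 1): a_0 = floor(sqrt(978)) = 31, since 31^2 = 961 <= 978 < 1024 = 32^2.
Iterate m_{i+1} = d_i*a_i - m_i, d_{i+1} = (978 - m_{i+1}^2)/d_i, a_{i+1} = floor((a_0 + m_{i+1})/d_{i+1}):
  m_1 = 1*31 - 0 = 31, d_1 = (978 - 31^2)/1 = 17/1 = 17, a_1 = floor((31 + 31)/17) = 3.
  m_2 = 17*3 - 31 = 20, d_2 = (978 - 20^2)/17 = 578/17 = 34, a_2 = floor((31 + 20)/34) = 1.
  m_3 = 34*1 - 20 = 14, d_3 = (978 - 14^2)/34 = 782/34 = 23, a_3 = floor((31 + 14)/23) = 1.
  m_4 = 23*1 - 14 = 9, d_4 = (978 - 9^2)/23 = 897/23 = 39, a_4 = floor((31 + 9)/39) = 1.
  m_5 = 39*1 - 9 = 30, d_5 = (978 - 30^2)/39 = 78/39 = 2, a_5 = floor((31 + 30)/2) = 30.
  m_6 = 2*30 - 30 = 30, d_6 = (978 - 30^2)/2 = 78/2 = 39, a_6 = floor((31 + 30)/39) = 1.
  m_7 = 39*1 - 30 = 9, d_7 = (978 - 9^2)/39 = 897/39 = 23, a_7 = floor((31 + 9)/23) = 1.
  m_8 = 23*1 - 9 = 14, d_8 = (978 - 14^2)/23 = 782/23 = 34, a_8 = floor((31 + 14)/34) = 1.
  m_9 = 34*1 - 14 = 20, d_9 = (978 - 20^2)/34 = 578/34 = 17, a_9 = floor((31 + 20)/17) = 3.
  m_10 = 17*3 - 20 = 31, d_10 = (978 - 31^2)/17 = 17/17 = 1, a_10 = floor((31 + 31)/1) = 62.
  m_11 = 1*62 - 31 = 31, d_11 = (978 - 31^2)/1 = 17/1 = 17: (m_11, d_11) = (m_1, d_1) = (31, 17), so from here the quotients repeat a_1, ..., a_10; the period length is 10.
So sqrt(978) = [31; (3, 1, 1, 1, 30, 1, 1, 1, 3, 62)] with period length k = 10.
k is even, so the fundamental solution of x^2 - 978y^2 = 1 is (p_{k-1}, q_{k-1}) = (p_9, q_9); compute convergents through index 9.
Convergents (p_i = a_i*p_{i-1} + p_{i-2}, q_i = a_i*q_{i-1} + q_{i-2} with p_{-2}=0, p_{-1}=1, q_{-2}=1, q_{-1}=0):
  i=0: a_0=31, p_0 = 31*1 + 0 = 31, q_0 = 31*0 + 1 = 1.
  i=1: a_1=3, p_1 = 3*31 + 1 = 94, q_1 = 3*1 + 0 = 3.
  i=2: a_2=1, p_2 = 1*94 + 31 = 125, q_2 = 1*3 + 1 = 4.
  i=3: a_3=1, p_3 = 1*125 + 94 = 219, q_3 = 1*4 + 3 = 7.
  i=4: a_4=1, p_4 = 1*219 + 125 = 344, q_4 = 1*7 + 4 = 11.
  i=5: a_5=30, p_5 = 30*344 + 219 = 10539, q_5 = 30*11 + 7 = 337.
  i=6: a_6=1, p_6 = 1*10539 + 344 = 10883, q_6 = 1*337 + 11 = 348.
  i=7: a_7=1, p_7 = 1*10883 + 10539 = 21422, q_7 = 1*348 + 337 = 685.
  i=8: a_8=1, p_8 = 1*21422 + 10883 = 32305, q_8 = 1*685 + 348 = 1033.
  i=9: a_9=3, p_9 = 3*32305 + 21422 = 118337, q_9 = 3*1033 + 685 = 3784.
Check: 118337^2 - 978*3784^2 = 14003645569 - 14003645568 = 1, so (x, y) = (118337, 3784) solves the equation, and by the theorem it is the least positive solution.

(x, y) = (118337, 3784)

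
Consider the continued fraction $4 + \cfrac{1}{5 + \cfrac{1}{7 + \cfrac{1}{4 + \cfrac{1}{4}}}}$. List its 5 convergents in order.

Using the convergent recurrence p_i = a_i*p_{i-1} + p_{i-2}, q_i = a_i*q_{i-1} + q_{i-2} with p_{-2}=0, p_{-1}=1, q_{-2}=1, q_{-1}=0:
  i=0: a_0=4, p_0 = 4*1 + 0 = 4, q_0 = 4*0 + 1 = 1.
  i=1: a_1=5, p_1 = 5*4 + 1 = 21, q_1 = 5*1 + 0 = 5.
  i=2: a_2=7, p_2 = 7*21 + 4 = 151, q_2 = 7*5 + 1 = 36.
  i=3: a_3=4, p_3 = 4*151 + 21 = 625, q_3 = 4*36 + 5 = 149.
  i=4: a_4=4, p_4 = 4*625 + 151 = 2651, q_4 = 4*149 + 36 = 632.

4/1, 21/5, 151/36, 625/149, 2651/632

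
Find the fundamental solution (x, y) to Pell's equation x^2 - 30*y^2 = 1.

First expand sqrt(30) as a continued fraction. With x_i = (sqrt(30) + m_i)/d_i and (m_0, d_0) = (0, 1): a_0 = floor(sqrt(30)) = 5, since 5^2 = 25 <= 30 < 36 = 6^2.
Iterate m_{i+1} = d_i*a_i - m_i, d_{i+1} = (30 - m_{i+1}^2)/d_i, a_{i+1} = floor((a_0 + m_{i+1})/d_{i+1}):
  m_1 = 1*5 - 0 = 5, d_1 = (30 - 5^2)/1 = 5/1 = 5, a_1 = floor((5 + 5)/5) = 2.
  m_2 = 5*2 - 5 = 5, d_2 = (30 - 5^2)/5 = 5/5 = 1, a_2 = floor((5 + 5)/1) = 10.
  m_3 = 1*10 - 5 = 5, d_3 = (30 - 5^2)/1 = 5/1 = 5: (m_3, d_3) = (m_1, d_1) = (5, 5), so from here the quotients repeat a_1, a_2; the period length is 2.
So sqrt(30) = [5; (2, 10)] with period length k = 2.
k is even, so the fundamental solution of x^2 - 30y^2 = 1 is (p_{k-1}, q_{k-1}) = (p_1, q_1); compute convergents through index 1.
Convergents (p_i = a_i*p_{i-1} + p_{i-2}, q_i = a_i*q_{i-1} + q_{i-2} with p_{-2}=0, p_{-1}=1, q_{-2}=1, q_{-1}=0):
  i=0: a_0=5, p_0 = 5*1 + 0 = 5, q_0 = 5*0 + 1 = 1.
  i=1: a_1=2, p_1 = 2*5 + 1 = 11, q_1 = 2*1 + 0 = 2.
Check: 11^2 - 30*2^2 = 121 - 120 = 1, so (x, y) = (11, 2) solves the equation, and by the theorem it is the least positive solution.

(x, y) = (11, 2)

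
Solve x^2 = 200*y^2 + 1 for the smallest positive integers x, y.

First expand sqrt(200) as a continued fraction. With x_i = (sqrt(200) + m_i)/d_i and (m_0, d_0) = (0, 1): a_0 = floor(sqrt(200)) = 14, since 14^2 = 196 <= 200 < 225 = 15^2.
Iterate m_{i+1} = d_i*a_i - m_i, d_{i+1} = (200 - m_{i+1}^2)/d_i, a_{i+1} = floor((a_0 + m_{i+1})/d_{i+1}):
  m_1 = 1*14 - 0 = 14, d_1 = (200 - 14^2)/1 = 4/1 = 4, a_1 = floor((14 + 14)/4) = 7.
  m_2 = 4*7 - 14 = 14, d_2 = (200 - 14^2)/4 = 4/4 = 1, a_2 = floor((14 + 14)/1) = 28.
  m_3 = 1*28 - 14 = 14, d_3 = (200 - 14^2)/1 = 4/1 = 4: (m_3, d_3) = (m_1, d_1) = (14, 4), so from here the quotients repeat a_1, a_2; the period length is 2.
So sqrt(200) = [14; (7, 28)] with period length k = 2.
k is even, so the fundamental solution of x^2 - 200y^2 = 1 is (p_{k-1}, q_{k-1}) = (p_1, q_1); compute convergents through index 1.
Convergents (p_i = a_i*p_{i-1} + p_{i-2}, q_i = a_i*q_{i-1} + q_{i-2} with p_{-2}=0, p_{-1}=1, q_{-2}=1, q_{-1}=0):
  i=0: a_0=14, p_0 = 14*1 + 0 = 14, q_0 = 14*0 + 1 = 1.
  i=1: a_1=7, p_1 = 7*14 + 1 = 99, q_1 = 7*1 + 0 = 7.
Check: 99^2 - 200*7^2 = 9801 - 9800 = 1, so (x, y) = (99, 7) solves the equation, and by the theorem it is the least positive solution.

(x, y) = (99, 7)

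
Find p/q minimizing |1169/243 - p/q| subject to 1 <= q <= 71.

178/37

Expand x = 1169/243 as a continued fraction with the Euclidean algorithm:
  1169 = 4*243 + 197, so a_0 = 4.
  243 = 1*197 + 46, so a_1 = 1.
  197 = 4*46 + 13, so a_2 = 4.
  46 = 3*13 + 7, so a_3 = 3.
  13 = 1*7 + 6, so a_4 = 1.
  7 = 1*6 + 1, so a_5 = 1.
  6 = 6*1 + 0, so a_6 = 6.
so x = [4; 1, 4, 3, 1, 1, 6].
Convergents (p_i = a_i*p_{i-1} + p_{i-2}, q_i = a_i*q_{i-1} + q_{i-2} with p_{-2}=0, p_{-1}=1, q_{-2}=1, q_{-1}=0), until the denominator exceeds 71:
  i=0: a_0=4, p_0 = 4*1 + 0 = 4, q_0 = 4*0 + 1 = 1.
  i=1: a_1=1, p_1 = 1*4 + 1 = 5, q_1 = 1*1 + 0 = 1.
  i=2: a_2=4, p_2 = 4*5 + 4 = 24, q_2 = 4*1 + 1 = 5.
  i=3: a_3=3, p_3 = 3*24 + 5 = 77, q_3 = 3*5 + 1 = 16.
  i=4: a_4=1, p_4 = 1*77 + 24 = 101, q_4 = 1*16 + 5 = 21.
  i=5: a_5=1, p_5 = 1*101 + 77 = 178, q_5 = 1*21 + 16 = 37.
  i=6: a_6=6, p_6 = 6*178 + 101 = 1169, q_6 = 6*37 + 21 = 243.
q_6 = 243 > 71, so the last convergent with denominator <= 71 is p_5/q_5 = 178/37.
The closest fraction with denominator <= 71 is either p_5/q_5 or the intermediate fraction (k*p_5 + p_4)/(k*q_5 + q_4) with the largest k >= 1 whose denominator stays <= 71; these approach x as k grows, and every other convergent or intermediate fraction in range is farther away.
Largest k: floor((71 - q_4)/q_5) = floor((71 - 21)/37) = 1.
That gives (1*178 + 101)/(1*37 + 21) = 279/58.
Compare the errors: |x - 178/37| = |1169*37 - 178*243|/(243*37) = 1/8991, and |x - 279/58| = |1169*58 - 279*243|/(243*58) = 5/14094.
Cross-multiplying, 1*14094 = 14094 < 44955 = 5*8991, so 1/8991 is smaller: the convergent 178/37 is closer to x than 279/58.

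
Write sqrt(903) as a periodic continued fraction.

[30; (20, 60)]

Write x_i = (sqrt(903) + m_i)/d_i with (m_0, d_0) = (0, 1). a_0 = floor(sqrt(903)) = 30, since 30^2 = 900 <= 903 < 961 = 31^2.
Iterate m_{i+1} = d_i*a_i - m_i, d_{i+1} = (903 - m_{i+1}^2)/d_i, a_{i+1} = floor((a_0 + m_{i+1})/d_{i+1}):
  m_1 = 1*30 - 0 = 30, d_1 = (903 - 30^2)/1 = 3/1 = 3, a_1 = floor((30 + 30)/3) = 20.
  m_2 = 3*20 - 30 = 30, d_2 = (903 - 30^2)/3 = 3/3 = 1, a_2 = floor((30 + 30)/1) = 60.
  m_3 = 1*60 - 30 = 30, d_3 = (903 - 30^2)/1 = 3/1 = 3: (m_3, d_3) = (m_1, d_1) = (30, 3), so from here the quotients repeat a_1, a_2; the period length is 2.
Hence the expansion of sqrt(903) is a_0 = 30 followed by the repeating block 20, 60 (period 2).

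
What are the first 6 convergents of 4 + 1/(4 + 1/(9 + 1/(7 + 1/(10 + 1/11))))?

Using the convergent recurrence p_i = a_i*p_{i-1} + p_{i-2}, q_i = a_i*q_{i-1} + q_{i-2} with p_{-2}=0, p_{-1}=1, q_{-2}=1, q_{-1}=0:
  i=0: a_0=4, p_0 = 4*1 + 0 = 4, q_0 = 4*0 + 1 = 1.
  i=1: a_1=4, p_1 = 4*4 + 1 = 17, q_1 = 4*1 + 0 = 4.
  i=2: a_2=9, p_2 = 9*17 + 4 = 157, q_2 = 9*4 + 1 = 37.
  i=3: a_3=7, p_3 = 7*157 + 17 = 1116, q_3 = 7*37 + 4 = 263.
  i=4: a_4=10, p_4 = 10*1116 + 157 = 11317, q_4 = 10*263 + 37 = 2667.
  i=5: a_5=11, p_5 = 11*11317 + 1116 = 125603, q_5 = 11*2667 + 263 = 29600.

4/1, 17/4, 157/37, 1116/263, 11317/2667, 125603/29600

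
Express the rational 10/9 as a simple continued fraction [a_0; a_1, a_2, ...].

[1; 9]

Run the Euclidean algorithm on 10 and 9; the successive quotients are the partial quotients a_0, a_1, ... (each step inverts the fractional part left over by the previous one):
  10 = 1*9 + 1, so a_0 = 1.
  9 = 9*1 + 0, so a_1 = 9.
The remainder reaches 0 after 2 divisions, so the expansion has 2 partial quotients, read off in order.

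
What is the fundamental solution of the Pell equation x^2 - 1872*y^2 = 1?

(x, y) = (649, 15)

First expand sqrt(1872) as a continued fraction. With x_i = (sqrt(1872) + m_i)/d_i and (m_0, d_0) = (0, 1): a_0 = floor(sqrt(1872)) = 43, since 43^2 = 1849 <= 1872 < 1936 = 44^2.
Iterate m_{i+1} = d_i*a_i - m_i, d_{i+1} = (1872 - m_{i+1}^2)/d_i, a_{i+1} = floor((a_0 + m_{i+1})/d_{i+1}):
  m_1 = 1*43 - 0 = 43, d_1 = (1872 - 43^2)/1 = 23/1 = 23, a_1 = floor((43 + 43)/23) = 3.
  m_2 = 23*3 - 43 = 26, d_2 = (1872 - 26^2)/23 = 1196/23 = 52, a_2 = floor((43 + 26)/52) = 1.
  m_3 = 52*1 - 26 = 26, d_3 = (1872 - 26^2)/52 = 1196/52 = 23, a_3 = floor((43 + 26)/23) = 3.
  m_4 = 23*3 - 26 = 43, d_4 = (1872 - 43^2)/23 = 23/23 = 1, a_4 = floor((43 + 43)/1) = 86.
  m_5 = 1*86 - 43 = 43, d_5 = (1872 - 43^2)/1 = 23/1 = 23: (m_5, d_5) = (m_1, d_1) = (43, 23), so from here the quotients repeat a_1, ..., a_4; the period length is 4.
So sqrt(1872) = [43; (3, 1, 3, 86)] with period length k = 4.
k is even, so the fundamental solution of x^2 - 1872y^2 = 1 is (p_{k-1}, q_{k-1}) = (p_3, q_3); compute convergents through index 3.
Convergents (p_i = a_i*p_{i-1} + p_{i-2}, q_i = a_i*q_{i-1} + q_{i-2} with p_{-2}=0, p_{-1}=1, q_{-2}=1, q_{-1}=0):
  i=0: a_0=43, p_0 = 43*1 + 0 = 43, q_0 = 43*0 + 1 = 1.
  i=1: a_1=3, p_1 = 3*43 + 1 = 130, q_1 = 3*1 + 0 = 3.
  i=2: a_2=1, p_2 = 1*130 + 43 = 173, q_2 = 1*3 + 1 = 4.
  i=3: a_3=3, p_3 = 3*173 + 130 = 649, q_3 = 3*4 + 3 = 15.
Check: 649^2 - 1872*15^2 = 421201 - 421200 = 1, so (x, y) = (649, 15) solves the equation, and by the theorem it is the least positive solution.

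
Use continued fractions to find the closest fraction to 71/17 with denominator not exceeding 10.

Expand x = 71/17 as a continued fraction with the Euclidean algorithm:
  71 = 4*17 + 3, so a_0 = 4.
  17 = 5*3 + 2, so a_1 = 5.
  3 = 1*2 + 1, so a_2 = 1.
  2 = 2*1 + 0, so a_3 = 2.
so x = [4; 5, 1, 2].
Convergents (p_i = a_i*p_{i-1} + p_{i-2}, q_i = a_i*q_{i-1} + q_{i-2} with p_{-2}=0, p_{-1}=1, q_{-2}=1, q_{-1}=0), until the denominator exceeds 10:
  i=0: a_0=4, p_0 = 4*1 + 0 = 4, q_0 = 4*0 + 1 = 1.
  i=1: a_1=5, p_1 = 5*4 + 1 = 21, q_1 = 5*1 + 0 = 5.
  i=2: a_2=1, p_2 = 1*21 + 4 = 25, q_2 = 1*5 + 1 = 6.
  i=3: a_3=2, p_3 = 2*25 + 21 = 71, q_3 = 2*6 + 5 = 17.
q_3 = 17 > 10, so the last convergent with denominator <= 10 is p_2/q_2 = 25/6.
The closest fraction with denominator <= 10 is either p_2/q_2 or the intermediate fraction (k*p_2 + p_1)/(k*q_2 + q_1) with the largest k >= 1 whose denominator stays <= 10; these approach x as k grows, and every other convergent or intermediate fraction in range is farther away.
Largest k: floor((10 - q_1)/q_2) = floor((10 - 5)/6) = 0.
Since k = 0, no intermediate fraction beyond p_2/q_2 has denominator <= 10, so the convergent 25/6 is the closest (its error is |71*6 - 25*17|/(17*6) = 1/102).

25/6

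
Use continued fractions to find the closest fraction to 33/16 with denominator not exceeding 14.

29/14

Expand x = 33/16 as a continued fraction with the Euclidean algorithm:
  33 = 2*16 + 1, so a_0 = 2.
  16 = 16*1 + 0, so a_1 = 16.
so x = [2; 16].
Convergents (p_i = a_i*p_{i-1} + p_{i-2}, q_i = a_i*q_{i-1} + q_{i-2} with p_{-2}=0, p_{-1}=1, q_{-2}=1, q_{-1}=0), until the denominator exceeds 14:
  i=0: a_0=2, p_0 = 2*1 + 0 = 2, q_0 = 2*0 + 1 = 1.
  i=1: a_1=16, p_1 = 16*2 + 1 = 33, q_1 = 16*1 + 0 = 16.
q_1 = 16 > 14, so the last convergent with denominator <= 14 is p_0/q_0 = 2/1.
The closest fraction with denominator <= 14 is either p_0/q_0 or the intermediate fraction (k*p_0 + p_{-1})/(k*q_0 + q_{-1}) with the largest k >= 1 whose denominator stays <= 14; these approach x as k grows, and every other convergent or intermediate fraction in range is farther away.
Largest k: floor((14 - q_{-1})/q_0) = floor((14 - 0)/1) = 14 (using the seeds p_{-1} = 1, q_{-1} = 0).
That gives (14*2 + 1)/(14*1 + 0) = 29/14.
Compare the errors: |x - 2/1| = |33*1 - 2*16|/(16*1) = 1/16, and |x - 29/14| = |33*14 - 29*16|/(16*14) = 2/224.
Cross-multiplying, 2*16 = 32 < 224 = 1*224, so 2/224 is smaller: the intermediate fraction 29/14 is closer to x than 2/1.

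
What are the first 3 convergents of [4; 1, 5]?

4/1, 5/1, 29/6

Using the convergent recurrence p_i = a_i*p_{i-1} + p_{i-2}, q_i = a_i*q_{i-1} + q_{i-2} with p_{-2}=0, p_{-1}=1, q_{-2}=1, q_{-1}=0:
  i=0: a_0=4, p_0 = 4*1 + 0 = 4, q_0 = 4*0 + 1 = 1.
  i=1: a_1=1, p_1 = 1*4 + 1 = 5, q_1 = 1*1 + 0 = 1.
  i=2: a_2=5, p_2 = 5*5 + 4 = 29, q_2 = 5*1 + 1 = 6.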